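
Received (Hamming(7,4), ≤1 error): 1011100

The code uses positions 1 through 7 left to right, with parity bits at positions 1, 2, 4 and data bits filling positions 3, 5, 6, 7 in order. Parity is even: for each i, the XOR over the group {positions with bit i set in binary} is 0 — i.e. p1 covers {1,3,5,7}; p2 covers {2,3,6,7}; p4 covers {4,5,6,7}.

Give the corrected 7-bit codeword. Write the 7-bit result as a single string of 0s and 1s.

s1 (pos 1,3,5,7): 1⊕1⊕1⊕0 = 1
s2 (pos 2,3,6,7): 0⊕1⊕0⊕0 = 1
s4 (pos 4,5,6,7): 1⊕1⊕0⊕0 = 0
Syndrome s4…s1 = 011 → error at position 3.
Flip position 3: 1011100 → 1001100

1001100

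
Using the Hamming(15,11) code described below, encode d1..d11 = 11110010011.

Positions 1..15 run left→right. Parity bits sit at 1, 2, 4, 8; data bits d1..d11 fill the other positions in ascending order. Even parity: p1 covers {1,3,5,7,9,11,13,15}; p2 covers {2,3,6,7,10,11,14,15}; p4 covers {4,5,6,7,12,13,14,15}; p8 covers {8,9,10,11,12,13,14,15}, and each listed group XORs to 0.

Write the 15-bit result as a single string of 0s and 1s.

101111110010011

Place data at non-parity positions: p1 p2 1 p4 1 1 1 p8 0 0 1 0 0 1 1
p1 (pos 1,3,5,7,9,11,13,15): XOR of data positions = 1⊕1⊕1⊕0⊕1⊕0⊕1 = 1
p2 (pos 2,3,6,7,10,11,14,15): XOR of data positions = 1⊕1⊕1⊕0⊕1⊕1⊕1 = 0
p4 (pos 4,5,6,7,12,13,14,15): XOR of data positions = 1⊕1⊕1⊕0⊕0⊕1⊕1 = 1
p8 (pos 8,9,10,11,12,13,14,15): XOR of data positions = 0⊕0⊕1⊕0⊕0⊕1⊕1 = 1
Codeword: 101111110010011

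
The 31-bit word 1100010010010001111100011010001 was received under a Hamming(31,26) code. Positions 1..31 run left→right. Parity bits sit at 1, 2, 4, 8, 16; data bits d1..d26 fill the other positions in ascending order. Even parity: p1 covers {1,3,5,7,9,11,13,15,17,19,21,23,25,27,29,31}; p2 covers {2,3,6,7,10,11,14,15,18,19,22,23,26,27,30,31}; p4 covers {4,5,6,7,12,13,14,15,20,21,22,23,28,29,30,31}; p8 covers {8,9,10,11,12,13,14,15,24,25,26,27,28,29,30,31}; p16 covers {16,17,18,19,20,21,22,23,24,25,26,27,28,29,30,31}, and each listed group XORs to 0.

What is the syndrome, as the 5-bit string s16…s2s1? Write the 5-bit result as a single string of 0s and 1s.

s1 (pos 1,3,5,7,9,11,13,15,17,19,21,23,25,27,29,31): 1⊕0⊕0⊕0⊕1⊕0⊕0⊕0⊕1⊕1⊕0⊕0⊕1⊕1⊕0⊕1 = 1
s2 (pos 2,3,6,7,10,11,14,15,18,19,22,23,26,27,30,31): 1⊕0⊕1⊕0⊕0⊕0⊕0⊕0⊕1⊕1⊕0⊕0⊕0⊕1⊕0⊕1 = 0
s4 (pos 4,5,6,7,12,13,14,15,20,21,22,23,28,29,30,31): 0⊕0⊕1⊕0⊕1⊕0⊕0⊕0⊕1⊕0⊕0⊕0⊕0⊕0⊕0⊕1 = 0
s8 (pos 8,9,10,11,12,13,14,15,24,25,26,27,28,29,30,31): 0⊕1⊕0⊕0⊕1⊕0⊕0⊕0⊕1⊕1⊕0⊕1⊕0⊕0⊕0⊕1 = 0
s16 (pos 16,17,18,19,20,21,22,23,24,25,26,27,28,29,30,31): 1⊕1⊕1⊕1⊕1⊕0⊕0⊕0⊕1⊕1⊕0⊕1⊕0⊕0⊕0⊕1 = 1
Syndrome s16…s1 = 10001 → error at position 17.

10001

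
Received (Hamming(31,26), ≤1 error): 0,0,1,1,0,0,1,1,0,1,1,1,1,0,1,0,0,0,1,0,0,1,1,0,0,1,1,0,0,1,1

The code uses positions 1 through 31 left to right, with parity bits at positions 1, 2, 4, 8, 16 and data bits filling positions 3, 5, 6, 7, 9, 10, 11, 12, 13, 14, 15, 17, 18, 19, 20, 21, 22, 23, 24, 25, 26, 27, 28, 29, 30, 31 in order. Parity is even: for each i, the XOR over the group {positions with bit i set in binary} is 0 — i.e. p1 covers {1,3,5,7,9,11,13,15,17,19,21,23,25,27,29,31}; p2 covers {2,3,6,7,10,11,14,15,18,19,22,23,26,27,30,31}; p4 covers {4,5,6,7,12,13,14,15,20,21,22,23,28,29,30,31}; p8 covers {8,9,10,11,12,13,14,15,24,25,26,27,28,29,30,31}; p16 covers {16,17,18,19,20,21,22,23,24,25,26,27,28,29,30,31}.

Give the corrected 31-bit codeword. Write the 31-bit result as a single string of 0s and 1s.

s1 (pos 1,3,5,7,9,11,13,15,17,19,21,23,25,27,29,31): 0⊕1⊕0⊕1⊕0⊕1⊕1⊕1⊕0⊕1⊕0⊕1⊕0⊕1⊕0⊕1 = 1
s2 (pos 2,3,6,7,10,11,14,15,18,19,22,23,26,27,30,31): 0⊕1⊕0⊕1⊕1⊕1⊕0⊕1⊕0⊕1⊕1⊕1⊕1⊕1⊕1⊕1 = 0
s4 (pos 4,5,6,7,12,13,14,15,20,21,22,23,28,29,30,31): 1⊕0⊕0⊕1⊕1⊕1⊕0⊕1⊕0⊕0⊕1⊕1⊕0⊕0⊕1⊕1 = 1
s8 (pos 8,9,10,11,12,13,14,15,24,25,26,27,28,29,30,31): 1⊕0⊕1⊕1⊕1⊕1⊕0⊕1⊕0⊕0⊕1⊕1⊕0⊕0⊕1⊕1 = 0
s16 (pos 16,17,18,19,20,21,22,23,24,25,26,27,28,29,30,31): 0⊕0⊕0⊕1⊕0⊕0⊕1⊕1⊕0⊕0⊕1⊕1⊕0⊕0⊕1⊕1 = 1
Syndrome s16…s1 = 10101 → error at position 21.
Flip position 21: 0011001101111010001001100110011 → 0011001101111010001011100110011

0011001101111010001011100110011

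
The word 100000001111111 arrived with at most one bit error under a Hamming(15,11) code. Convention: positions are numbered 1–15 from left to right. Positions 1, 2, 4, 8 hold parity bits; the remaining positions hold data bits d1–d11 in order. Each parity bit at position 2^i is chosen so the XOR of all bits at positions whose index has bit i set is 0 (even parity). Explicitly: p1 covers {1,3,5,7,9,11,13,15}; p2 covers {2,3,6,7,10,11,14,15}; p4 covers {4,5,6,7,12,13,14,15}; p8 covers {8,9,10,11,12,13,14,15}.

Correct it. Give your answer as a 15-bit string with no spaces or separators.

100000000111111

s1 (pos 1,3,5,7,9,11,13,15): 1⊕0⊕0⊕0⊕1⊕1⊕1⊕1 = 1
s2 (pos 2,3,6,7,10,11,14,15): 0⊕0⊕0⊕0⊕1⊕1⊕1⊕1 = 0
s4 (pos 4,5,6,7,12,13,14,15): 0⊕0⊕0⊕0⊕1⊕1⊕1⊕1 = 0
s8 (pos 8,9,10,11,12,13,14,15): 0⊕1⊕1⊕1⊕1⊕1⊕1⊕1 = 1
Syndrome s8…s1 = 1001 → error at position 9.
Flip position 9: 100000001111111 → 100000000111111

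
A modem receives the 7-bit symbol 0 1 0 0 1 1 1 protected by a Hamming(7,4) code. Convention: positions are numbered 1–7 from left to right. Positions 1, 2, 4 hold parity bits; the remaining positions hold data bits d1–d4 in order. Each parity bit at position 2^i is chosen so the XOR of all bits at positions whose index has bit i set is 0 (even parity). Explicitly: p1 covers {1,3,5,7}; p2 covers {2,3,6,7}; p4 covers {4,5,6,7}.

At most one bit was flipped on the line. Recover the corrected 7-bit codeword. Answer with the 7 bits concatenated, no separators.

s1 (pos 1,3,5,7): 0⊕0⊕1⊕1 = 0
s2 (pos 2,3,6,7): 1⊕0⊕1⊕1 = 1
s4 (pos 4,5,6,7): 0⊕1⊕1⊕1 = 1
Syndrome s4…s1 = 110 → error at position 6.
Flip position 6: 0100111 → 0100101

0100101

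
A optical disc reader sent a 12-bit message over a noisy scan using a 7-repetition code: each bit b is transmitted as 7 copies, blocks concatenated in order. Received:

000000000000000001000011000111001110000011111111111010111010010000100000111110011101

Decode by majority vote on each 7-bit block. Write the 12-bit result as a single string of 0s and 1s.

Block 1 (0000000): 0 ones → 0
Block 2 (0000000): 0 ones → 0
Block 3 (0001000): 1 one → 0
Block 4 (0110001): 3 ones → 0
Block 5 (1100111): 5 ones → 1
Block 6 (0000011): 2 ones → 0
Block 7 (1111111): 7 ones → 1
Block 8 (1101011): 5 ones → 1
Block 9 (1010010): 3 ones → 0
Block 10 (0001000): 1 one → 0
Block 11 (0011111): 5 ones → 1
Block 12 (0011101): 4 ones → 1

000010110011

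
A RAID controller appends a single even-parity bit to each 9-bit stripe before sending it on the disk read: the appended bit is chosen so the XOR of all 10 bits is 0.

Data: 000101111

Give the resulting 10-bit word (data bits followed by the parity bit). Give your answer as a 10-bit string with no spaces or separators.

0001011111

XOR of the 9 data bits: 0⊕0⊕0⊕1⊕0⊕1⊕1⊕1⊕1 = 1
Parity bit = 1 (so all 10 bits XOR to 0).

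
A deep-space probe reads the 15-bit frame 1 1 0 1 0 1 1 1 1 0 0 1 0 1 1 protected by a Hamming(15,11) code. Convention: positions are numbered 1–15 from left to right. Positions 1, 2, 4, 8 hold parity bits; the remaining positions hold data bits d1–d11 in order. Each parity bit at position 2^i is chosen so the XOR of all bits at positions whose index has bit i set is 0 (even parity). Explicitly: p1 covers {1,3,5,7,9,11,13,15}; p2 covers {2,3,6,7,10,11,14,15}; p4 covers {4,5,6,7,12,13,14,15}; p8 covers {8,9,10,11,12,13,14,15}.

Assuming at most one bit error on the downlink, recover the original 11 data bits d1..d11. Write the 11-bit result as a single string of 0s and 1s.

00111101011

s1 (pos 1,3,5,7,9,11,13,15): 1⊕0⊕0⊕1⊕1⊕0⊕0⊕1 = 0
s2 (pos 2,3,6,7,10,11,14,15): 1⊕0⊕1⊕1⊕0⊕0⊕1⊕1 = 1
s4 (pos 4,5,6,7,12,13,14,15): 1⊕0⊕1⊕1⊕1⊕0⊕1⊕1 = 0
s8 (pos 8,9,10,11,12,13,14,15): 1⊕1⊕0⊕0⊕1⊕0⊕1⊕1 = 1
Syndrome s8…s1 = 1010 → error at position 10.
Flip position 10: 110101111001011 → 110101111101011
Read data bits from positions 3,5,6,7,9,10,11,12,13,14,15: 00111101011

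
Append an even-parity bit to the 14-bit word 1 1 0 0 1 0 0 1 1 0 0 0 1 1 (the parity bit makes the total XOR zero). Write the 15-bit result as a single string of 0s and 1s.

110010011000111

XOR of the 14 data bits: 1⊕1⊕0⊕0⊕1⊕0⊕0⊕1⊕1⊕0⊕0⊕0⊕1⊕1 = 1
Parity bit = 1 (so all 15 bits XOR to 0).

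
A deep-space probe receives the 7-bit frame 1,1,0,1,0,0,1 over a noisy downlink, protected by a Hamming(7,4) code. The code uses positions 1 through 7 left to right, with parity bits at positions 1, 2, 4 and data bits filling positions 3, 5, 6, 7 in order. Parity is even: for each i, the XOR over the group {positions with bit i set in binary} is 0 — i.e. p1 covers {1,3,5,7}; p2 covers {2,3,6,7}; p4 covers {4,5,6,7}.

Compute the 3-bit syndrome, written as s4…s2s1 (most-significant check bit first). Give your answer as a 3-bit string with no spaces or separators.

000

s1 (pos 1,3,5,7): 1⊕0⊕0⊕1 = 0
s2 (pos 2,3,6,7): 1⊕0⊕0⊕1 = 0
s4 (pos 4,5,6,7): 1⊕0⊕0⊕1 = 0
Syndrome s4…s1 = 000 → no error.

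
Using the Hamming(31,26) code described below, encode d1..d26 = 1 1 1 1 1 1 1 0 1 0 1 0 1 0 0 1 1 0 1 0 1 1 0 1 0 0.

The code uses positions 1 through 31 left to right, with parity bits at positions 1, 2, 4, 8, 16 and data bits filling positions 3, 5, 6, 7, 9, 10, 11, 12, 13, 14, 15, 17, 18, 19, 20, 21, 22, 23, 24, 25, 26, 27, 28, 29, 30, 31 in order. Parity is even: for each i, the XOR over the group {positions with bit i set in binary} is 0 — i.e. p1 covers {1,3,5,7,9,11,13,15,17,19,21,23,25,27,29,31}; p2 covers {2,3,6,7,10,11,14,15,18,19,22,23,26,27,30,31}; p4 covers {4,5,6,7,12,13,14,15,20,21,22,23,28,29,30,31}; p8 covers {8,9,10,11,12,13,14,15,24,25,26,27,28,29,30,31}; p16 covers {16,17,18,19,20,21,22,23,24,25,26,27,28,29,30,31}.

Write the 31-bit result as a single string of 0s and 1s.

Place data at non-parity positions: p1 p2 1 p4 1 1 1 p8 1 1 1 0 1 0 1 p16 0 1 0 0 1 1 0 1 0 1 1 0 1 0 0
p1 (pos 1,3,5,7,9,11,13,15,17,19,21,23,25,27,29,31): XOR of data positions = 1⊕1⊕1⊕1⊕1⊕1⊕1⊕0⊕0⊕1⊕0⊕0⊕1⊕1⊕0 = 0
p2 (pos 2,3,6,7,10,11,14,15,18,19,22,23,26,27,30,31): XOR of data positions = 1⊕1⊕1⊕1⊕1⊕0⊕1⊕1⊕0⊕1⊕0⊕1⊕1⊕0⊕0 = 0
p4 (pos 4,5,6,7,12,13,14,15,20,21,22,23,28,29,30,31): XOR of data positions = 1⊕1⊕1⊕0⊕1⊕0⊕1⊕0⊕1⊕1⊕0⊕0⊕1⊕0⊕0 = 0
p8 (pos 8,9,10,11,12,13,14,15,24,25,26,27,28,29,30,31): XOR of data positions = 1⊕1⊕1⊕0⊕1⊕0⊕1⊕1⊕0⊕1⊕1⊕0⊕1⊕0⊕0 = 1
p16 (pos 16,17,18,19,20,21,22,23,24,25,26,27,28,29,30,31): XOR of data positions = 0⊕1⊕0⊕0⊕1⊕1⊕0⊕1⊕0⊕1⊕1⊕0⊕1⊕0⊕0 = 1
Codeword: 0010111111101011010011010110100

0010111111101011010011010110100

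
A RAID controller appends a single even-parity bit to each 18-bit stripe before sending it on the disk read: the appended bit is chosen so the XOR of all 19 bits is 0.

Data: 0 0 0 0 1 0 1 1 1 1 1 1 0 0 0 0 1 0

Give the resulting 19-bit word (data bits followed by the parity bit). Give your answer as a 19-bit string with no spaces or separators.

0000101111110000100

XOR of the 18 data bits: 0⊕0⊕0⊕0⊕1⊕0⊕1⊕1⊕1⊕1⊕1⊕1⊕0⊕0⊕0⊕0⊕1⊕0 = 0
Parity bit = 0 (so all 19 bits XOR to 0).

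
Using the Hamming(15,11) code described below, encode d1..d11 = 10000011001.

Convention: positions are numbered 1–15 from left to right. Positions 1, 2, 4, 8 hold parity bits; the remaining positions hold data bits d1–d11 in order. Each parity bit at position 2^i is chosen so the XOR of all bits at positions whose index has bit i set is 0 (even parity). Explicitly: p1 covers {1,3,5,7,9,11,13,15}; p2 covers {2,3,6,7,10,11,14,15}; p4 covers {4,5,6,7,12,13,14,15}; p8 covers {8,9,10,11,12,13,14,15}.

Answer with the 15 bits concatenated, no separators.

Place data at non-parity positions: p1 p2 1 p4 0 0 0 p8 0 0 1 1 0 0 1
p1 (pos 1,3,5,7,9,11,13,15): XOR of data positions = 1⊕0⊕0⊕0⊕1⊕0⊕1 = 1
p2 (pos 2,3,6,7,10,11,14,15): XOR of data positions = 1⊕0⊕0⊕0⊕1⊕0⊕1 = 1
p4 (pos 4,5,6,7,12,13,14,15): XOR of data positions = 0⊕0⊕0⊕1⊕0⊕0⊕1 = 0
p8 (pos 8,9,10,11,12,13,14,15): XOR of data positions = 0⊕0⊕1⊕1⊕0⊕0⊕1 = 1
Codeword: 111000010011001

111000010011001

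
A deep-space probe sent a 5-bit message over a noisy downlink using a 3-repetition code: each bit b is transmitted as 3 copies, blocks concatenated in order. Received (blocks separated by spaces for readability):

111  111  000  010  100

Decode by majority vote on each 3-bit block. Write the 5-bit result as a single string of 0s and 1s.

Block 1 (111): 3 ones → 1
Block 2 (111): 3 ones → 1
Block 3 (000): 0 ones → 0
Block 4 (010): 1 one → 0
Block 5 (100): 1 one → 0

11000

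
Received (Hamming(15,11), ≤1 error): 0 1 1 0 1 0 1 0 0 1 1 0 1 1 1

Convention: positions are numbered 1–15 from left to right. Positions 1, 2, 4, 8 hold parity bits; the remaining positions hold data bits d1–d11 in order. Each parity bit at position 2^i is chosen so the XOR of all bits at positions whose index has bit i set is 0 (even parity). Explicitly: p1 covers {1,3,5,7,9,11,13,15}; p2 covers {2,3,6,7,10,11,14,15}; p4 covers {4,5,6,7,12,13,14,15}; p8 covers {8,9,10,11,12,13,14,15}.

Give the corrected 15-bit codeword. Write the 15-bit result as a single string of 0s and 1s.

s1 (pos 1,3,5,7,9,11,13,15): 0⊕1⊕1⊕1⊕0⊕1⊕1⊕1 = 0
s2 (pos 2,3,6,7,10,11,14,15): 1⊕1⊕0⊕1⊕1⊕1⊕1⊕1 = 1
s4 (pos 4,5,6,7,12,13,14,15): 0⊕1⊕0⊕1⊕0⊕1⊕1⊕1 = 1
s8 (pos 8,9,10,11,12,13,14,15): 0⊕0⊕1⊕1⊕0⊕1⊕1⊕1 = 1
Syndrome s8…s1 = 1110 → error at position 14.
Flip position 14: 011010100110111 → 011010100110101

011010100110101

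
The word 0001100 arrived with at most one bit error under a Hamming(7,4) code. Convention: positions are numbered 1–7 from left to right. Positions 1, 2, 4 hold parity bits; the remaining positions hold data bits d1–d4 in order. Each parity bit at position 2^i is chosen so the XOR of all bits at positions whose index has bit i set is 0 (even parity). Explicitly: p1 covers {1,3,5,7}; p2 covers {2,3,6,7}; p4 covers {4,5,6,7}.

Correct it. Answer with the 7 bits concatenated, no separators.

s1 (pos 1,3,5,7): 0⊕0⊕1⊕0 = 1
s2 (pos 2,3,6,7): 0⊕0⊕0⊕0 = 0
s4 (pos 4,5,6,7): 1⊕1⊕0⊕0 = 0
Syndrome s4…s1 = 001 → error at position 1.
Flip position 1: 0001100 → 1001100

1001100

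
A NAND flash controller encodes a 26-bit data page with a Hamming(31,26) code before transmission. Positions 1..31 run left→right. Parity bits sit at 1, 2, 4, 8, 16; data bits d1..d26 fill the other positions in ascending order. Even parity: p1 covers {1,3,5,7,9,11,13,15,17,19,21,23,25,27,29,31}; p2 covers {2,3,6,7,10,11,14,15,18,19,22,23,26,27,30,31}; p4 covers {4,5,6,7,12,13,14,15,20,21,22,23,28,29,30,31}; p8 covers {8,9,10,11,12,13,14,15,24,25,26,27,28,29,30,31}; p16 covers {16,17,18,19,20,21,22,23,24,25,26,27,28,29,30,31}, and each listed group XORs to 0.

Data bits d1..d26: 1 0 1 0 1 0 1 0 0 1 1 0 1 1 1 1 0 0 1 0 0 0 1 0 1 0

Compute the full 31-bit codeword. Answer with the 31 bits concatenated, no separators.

0011010110100111011110010001010

Place data at non-parity positions: p1 p2 1 p4 0 1 0 p8 1 0 1 0 0 1 1 p16 0 1 1 1 1 0 0 1 0 0 0 1 0 1 0
p1 (pos 1,3,5,7,9,11,13,15,17,19,21,23,25,27,29,31): XOR of data positions = 1⊕0⊕0⊕1⊕1⊕0⊕1⊕0⊕1⊕1⊕0⊕0⊕0⊕0⊕0 = 0
p2 (pos 2,3,6,7,10,11,14,15,18,19,22,23,26,27,30,31): XOR of data positions = 1⊕1⊕0⊕0⊕1⊕1⊕1⊕1⊕1⊕0⊕0⊕0⊕0⊕1⊕0 = 0
p4 (pos 4,5,6,7,12,13,14,15,20,21,22,23,28,29,30,31): XOR of data positions = 0⊕1⊕0⊕0⊕0⊕1⊕1⊕1⊕1⊕0⊕0⊕1⊕0⊕1⊕0 = 1
p8 (pos 8,9,10,11,12,13,14,15,24,25,26,27,28,29,30,31): XOR of data positions = 1⊕0⊕1⊕0⊕0⊕1⊕1⊕1⊕0⊕0⊕0⊕1⊕0⊕1⊕0 = 1
p16 (pos 16,17,18,19,20,21,22,23,24,25,26,27,28,29,30,31): XOR of data positions = 0⊕1⊕1⊕1⊕1⊕0⊕0⊕1⊕0⊕0⊕0⊕1⊕0⊕1⊕0 = 1
Codeword: 0011010110100111011110010001010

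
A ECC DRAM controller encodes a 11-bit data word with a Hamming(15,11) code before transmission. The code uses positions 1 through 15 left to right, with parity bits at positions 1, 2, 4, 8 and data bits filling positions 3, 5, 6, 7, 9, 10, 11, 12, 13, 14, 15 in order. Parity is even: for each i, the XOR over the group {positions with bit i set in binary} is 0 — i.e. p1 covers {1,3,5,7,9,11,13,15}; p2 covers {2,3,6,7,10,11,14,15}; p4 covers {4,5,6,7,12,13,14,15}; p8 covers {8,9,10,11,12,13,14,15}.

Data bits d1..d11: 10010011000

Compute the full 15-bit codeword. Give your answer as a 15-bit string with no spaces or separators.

111000100011000

Place data at non-parity positions: p1 p2 1 p4 0 0 1 p8 0 0 1 1 0 0 0
p1 (pos 1,3,5,7,9,11,13,15): XOR of data positions = 1⊕0⊕1⊕0⊕1⊕0⊕0 = 1
p2 (pos 2,3,6,7,10,11,14,15): XOR of data positions = 1⊕0⊕1⊕0⊕1⊕0⊕0 = 1
p4 (pos 4,5,6,7,12,13,14,15): XOR of data positions = 0⊕0⊕1⊕1⊕0⊕0⊕0 = 0
p8 (pos 8,9,10,11,12,13,14,15): XOR of data positions = 0⊕0⊕1⊕1⊕0⊕0⊕0 = 0
Codeword: 111000100011000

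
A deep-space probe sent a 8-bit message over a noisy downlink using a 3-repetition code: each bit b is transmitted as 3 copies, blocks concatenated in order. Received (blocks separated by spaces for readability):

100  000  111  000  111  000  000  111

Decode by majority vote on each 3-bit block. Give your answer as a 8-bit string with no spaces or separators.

Block 1 (100): 1 one → 0
Block 2 (000): 0 ones → 0
Block 3 (111): 3 ones → 1
Block 4 (000): 0 ones → 0
Block 5 (111): 3 ones → 1
Block 6 (000): 0 ones → 0
Block 7 (000): 0 ones → 0
Block 8 (111): 3 ones → 1

00101001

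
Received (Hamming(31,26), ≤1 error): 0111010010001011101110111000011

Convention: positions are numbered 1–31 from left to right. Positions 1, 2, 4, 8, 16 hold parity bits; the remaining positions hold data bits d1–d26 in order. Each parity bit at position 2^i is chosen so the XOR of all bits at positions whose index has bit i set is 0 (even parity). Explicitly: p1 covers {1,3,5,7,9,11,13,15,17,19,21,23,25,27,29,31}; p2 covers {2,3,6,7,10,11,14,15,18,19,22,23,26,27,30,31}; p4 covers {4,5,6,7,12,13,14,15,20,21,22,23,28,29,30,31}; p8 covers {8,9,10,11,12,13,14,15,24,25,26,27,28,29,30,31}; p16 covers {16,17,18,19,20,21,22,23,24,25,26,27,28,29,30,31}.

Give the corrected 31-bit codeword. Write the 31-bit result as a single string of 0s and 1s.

s1 (pos 1,3,5,7,9,11,13,15,17,19,21,23,25,27,29,31): 0⊕1⊕0⊕0⊕1⊕0⊕1⊕1⊕1⊕1⊕1⊕1⊕1⊕0⊕0⊕1 = 0
s2 (pos 2,3,6,7,10,11,14,15,18,19,22,23,26,27,30,31): 1⊕1⊕1⊕0⊕0⊕0⊕0⊕1⊕0⊕1⊕0⊕1⊕0⊕0⊕1⊕1 = 0
s4 (pos 4,5,6,7,12,13,14,15,20,21,22,23,28,29,30,31): 1⊕0⊕1⊕0⊕0⊕1⊕0⊕1⊕1⊕1⊕0⊕1⊕0⊕0⊕1⊕1 = 1
s8 (pos 8,9,10,11,12,13,14,15,24,25,26,27,28,29,30,31): 0⊕1⊕0⊕0⊕0⊕1⊕0⊕1⊕1⊕1⊕0⊕0⊕0⊕0⊕1⊕1 = 1
s16 (pos 16,17,18,19,20,21,22,23,24,25,26,27,28,29,30,31): 1⊕1⊕0⊕1⊕1⊕1⊕0⊕1⊕1⊕1⊕0⊕0⊕0⊕0⊕1⊕1 = 0
Syndrome s16…s1 = 01100 → error at position 12.
Flip position 12: 0111010010001011101110111000011 → 0111010010011011101110111000011

0111010010011011101110111000011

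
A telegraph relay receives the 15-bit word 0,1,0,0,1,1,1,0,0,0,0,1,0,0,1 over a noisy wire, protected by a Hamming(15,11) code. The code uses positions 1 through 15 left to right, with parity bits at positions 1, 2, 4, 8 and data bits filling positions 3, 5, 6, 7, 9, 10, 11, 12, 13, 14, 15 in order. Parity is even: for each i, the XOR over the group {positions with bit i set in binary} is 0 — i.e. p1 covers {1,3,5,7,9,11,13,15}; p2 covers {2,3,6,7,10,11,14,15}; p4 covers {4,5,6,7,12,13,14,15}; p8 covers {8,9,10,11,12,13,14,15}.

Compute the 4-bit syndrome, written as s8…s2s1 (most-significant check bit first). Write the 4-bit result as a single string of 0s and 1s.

s1 (pos 1,3,5,7,9,11,13,15): 0⊕0⊕1⊕1⊕0⊕0⊕0⊕1 = 1
s2 (pos 2,3,6,7,10,11,14,15): 1⊕0⊕1⊕1⊕0⊕0⊕0⊕1 = 0
s4 (pos 4,5,6,7,12,13,14,15): 0⊕1⊕1⊕1⊕1⊕0⊕0⊕1 = 1
s8 (pos 8,9,10,11,12,13,14,15): 0⊕0⊕0⊕0⊕1⊕0⊕0⊕1 = 0
Syndrome s8…s1 = 0101 → error at position 5.

0101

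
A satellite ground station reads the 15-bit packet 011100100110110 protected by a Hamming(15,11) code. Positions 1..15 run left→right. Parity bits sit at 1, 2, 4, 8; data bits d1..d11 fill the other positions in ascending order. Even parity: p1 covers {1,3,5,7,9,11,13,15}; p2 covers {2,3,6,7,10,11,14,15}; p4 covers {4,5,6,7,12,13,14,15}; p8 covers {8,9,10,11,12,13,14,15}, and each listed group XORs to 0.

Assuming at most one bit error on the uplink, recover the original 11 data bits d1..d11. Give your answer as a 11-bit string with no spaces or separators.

10010110110

s1 (pos 1,3,5,7,9,11,13,15): 0⊕1⊕0⊕1⊕0⊕1⊕1⊕0 = 0
s2 (pos 2,3,6,7,10,11,14,15): 1⊕1⊕0⊕1⊕1⊕1⊕1⊕0 = 0
s4 (pos 4,5,6,7,12,13,14,15): 1⊕0⊕0⊕1⊕0⊕1⊕1⊕0 = 0
s8 (pos 8,9,10,11,12,13,14,15): 0⊕0⊕1⊕1⊕0⊕1⊕1⊕0 = 0
Syndrome s8…s1 = 0000 → no error.
Read data bits from positions 3,5,6,7,9,10,11,12,13,14,15: 10010110110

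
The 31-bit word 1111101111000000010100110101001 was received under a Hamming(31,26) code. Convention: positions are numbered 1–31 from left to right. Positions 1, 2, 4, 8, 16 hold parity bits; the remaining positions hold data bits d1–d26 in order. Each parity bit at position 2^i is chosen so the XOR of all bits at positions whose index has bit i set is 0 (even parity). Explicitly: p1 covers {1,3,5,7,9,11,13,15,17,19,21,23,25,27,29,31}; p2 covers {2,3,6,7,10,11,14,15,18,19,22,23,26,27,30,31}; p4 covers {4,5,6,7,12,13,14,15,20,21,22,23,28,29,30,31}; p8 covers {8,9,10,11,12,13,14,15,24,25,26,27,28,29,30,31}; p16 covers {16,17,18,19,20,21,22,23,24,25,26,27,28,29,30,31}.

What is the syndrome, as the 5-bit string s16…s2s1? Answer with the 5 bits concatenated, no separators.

11101

s1 (pos 1,3,5,7,9,11,13,15,17,19,21,23,25,27,29,31): 1⊕1⊕1⊕1⊕1⊕0⊕0⊕0⊕0⊕0⊕0⊕1⊕0⊕0⊕0⊕1 = 1
s2 (pos 2,3,6,7,10,11,14,15,18,19,22,23,26,27,30,31): 1⊕1⊕0⊕1⊕1⊕0⊕0⊕0⊕1⊕0⊕0⊕1⊕1⊕0⊕0⊕1 = 0
s4 (pos 4,5,6,7,12,13,14,15,20,21,22,23,28,29,30,31): 1⊕1⊕0⊕1⊕0⊕0⊕0⊕0⊕1⊕0⊕0⊕1⊕1⊕0⊕0⊕1 = 1
s8 (pos 8,9,10,11,12,13,14,15,24,25,26,27,28,29,30,31): 1⊕1⊕1⊕0⊕0⊕0⊕0⊕0⊕1⊕0⊕1⊕0⊕1⊕0⊕0⊕1 = 1
s16 (pos 16,17,18,19,20,21,22,23,24,25,26,27,28,29,30,31): 0⊕0⊕1⊕0⊕1⊕0⊕0⊕1⊕1⊕0⊕1⊕0⊕1⊕0⊕0⊕1 = 1
Syndrome s16…s1 = 11101 → error at position 29.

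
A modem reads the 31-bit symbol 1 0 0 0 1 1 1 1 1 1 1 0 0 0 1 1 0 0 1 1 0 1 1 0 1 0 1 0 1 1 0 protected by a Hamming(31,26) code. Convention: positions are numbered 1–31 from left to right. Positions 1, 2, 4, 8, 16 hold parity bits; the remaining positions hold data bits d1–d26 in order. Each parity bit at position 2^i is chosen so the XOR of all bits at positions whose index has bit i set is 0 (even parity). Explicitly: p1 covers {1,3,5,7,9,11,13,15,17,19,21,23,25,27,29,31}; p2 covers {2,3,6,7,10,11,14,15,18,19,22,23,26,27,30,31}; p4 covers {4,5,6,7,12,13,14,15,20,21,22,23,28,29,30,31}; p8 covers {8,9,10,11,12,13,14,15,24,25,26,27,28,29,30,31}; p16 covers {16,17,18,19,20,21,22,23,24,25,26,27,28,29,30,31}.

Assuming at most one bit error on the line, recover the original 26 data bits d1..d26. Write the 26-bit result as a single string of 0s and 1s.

01111110001001101101010010

s1 (pos 1,3,5,7,9,11,13,15,17,19,21,23,25,27,29,31): 1⊕0⊕1⊕1⊕1⊕1⊕0⊕1⊕0⊕1⊕0⊕1⊕1⊕1⊕1⊕0 = 1
s2 (pos 2,3,6,7,10,11,14,15,18,19,22,23,26,27,30,31): 0⊕0⊕1⊕1⊕1⊕1⊕0⊕1⊕0⊕1⊕1⊕1⊕0⊕1⊕1⊕0 = 0
s4 (pos 4,5,6,7,12,13,14,15,20,21,22,23,28,29,30,31): 0⊕1⊕1⊕1⊕0⊕0⊕0⊕1⊕1⊕0⊕1⊕1⊕0⊕1⊕1⊕0 = 1
s8 (pos 8,9,10,11,12,13,14,15,24,25,26,27,28,29,30,31): 1⊕1⊕1⊕1⊕0⊕0⊕0⊕1⊕0⊕1⊕0⊕1⊕0⊕1⊕1⊕0 = 1
s16 (pos 16,17,18,19,20,21,22,23,24,25,26,27,28,29,30,31): 1⊕0⊕0⊕1⊕1⊕0⊕1⊕1⊕0⊕1⊕0⊕1⊕0⊕1⊕1⊕0 = 1
Syndrome s16…s1 = 11101 → error at position 29.
Flip position 29: 1000111111100011001101101010110 → 1000111111100011001101101010010
Read data bits from positions 3,5,6,7,9,10,11,12,13,14,15,17,18,19,20,21,22,23,24,25,26,27,28,29,30,31: 01111110001001101101010010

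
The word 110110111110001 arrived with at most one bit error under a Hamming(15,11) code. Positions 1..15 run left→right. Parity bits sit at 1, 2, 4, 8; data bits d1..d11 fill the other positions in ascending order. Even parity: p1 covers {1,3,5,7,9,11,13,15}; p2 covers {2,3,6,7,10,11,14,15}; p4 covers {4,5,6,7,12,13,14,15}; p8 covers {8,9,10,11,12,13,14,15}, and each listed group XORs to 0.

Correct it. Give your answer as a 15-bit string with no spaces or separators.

110110111010001

s1 (pos 1,3,5,7,9,11,13,15): 1⊕0⊕1⊕1⊕1⊕1⊕0⊕1 = 0
s2 (pos 2,3,6,7,10,11,14,15): 1⊕0⊕0⊕1⊕1⊕1⊕0⊕1 = 1
s4 (pos 4,5,6,7,12,13,14,15): 1⊕1⊕0⊕1⊕0⊕0⊕0⊕1 = 0
s8 (pos 8,9,10,11,12,13,14,15): 1⊕1⊕1⊕1⊕0⊕0⊕0⊕1 = 1
Syndrome s8…s1 = 1010 → error at position 10.
Flip position 10: 110110111110001 → 110110111010001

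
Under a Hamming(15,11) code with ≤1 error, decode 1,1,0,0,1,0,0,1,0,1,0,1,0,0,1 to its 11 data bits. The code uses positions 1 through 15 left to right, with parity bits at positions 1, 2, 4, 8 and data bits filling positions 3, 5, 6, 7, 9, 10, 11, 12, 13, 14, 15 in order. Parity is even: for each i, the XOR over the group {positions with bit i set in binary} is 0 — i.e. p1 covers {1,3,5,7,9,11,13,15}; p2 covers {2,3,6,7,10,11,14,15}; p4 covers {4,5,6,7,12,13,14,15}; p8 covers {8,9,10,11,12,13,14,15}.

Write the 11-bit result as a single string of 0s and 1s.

s1 (pos 1,3,5,7,9,11,13,15): 1⊕0⊕1⊕0⊕0⊕0⊕0⊕1 = 1
s2 (pos 2,3,6,7,10,11,14,15): 1⊕0⊕0⊕0⊕1⊕0⊕0⊕1 = 1
s4 (pos 4,5,6,7,12,13,14,15): 0⊕1⊕0⊕0⊕1⊕0⊕0⊕1 = 1
s8 (pos 8,9,10,11,12,13,14,15): 1⊕0⊕1⊕0⊕1⊕0⊕0⊕1 = 0
Syndrome s8…s1 = 0111 → error at position 7.
Flip position 7: 110010010101001 → 110010110101001
Read data bits from positions 3,5,6,7,9,10,11,12,13,14,15: 01010101001

01010101001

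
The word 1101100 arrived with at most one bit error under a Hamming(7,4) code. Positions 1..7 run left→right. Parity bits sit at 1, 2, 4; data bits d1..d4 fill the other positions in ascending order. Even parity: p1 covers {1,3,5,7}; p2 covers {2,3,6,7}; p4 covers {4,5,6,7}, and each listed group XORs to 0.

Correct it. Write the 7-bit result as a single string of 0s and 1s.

s1 (pos 1,3,5,7): 1⊕0⊕1⊕0 = 0
s2 (pos 2,3,6,7): 1⊕0⊕0⊕0 = 1
s4 (pos 4,5,6,7): 1⊕1⊕0⊕0 = 0
Syndrome s4…s1 = 010 → error at position 2.
Flip position 2: 1101100 → 1001100

1001100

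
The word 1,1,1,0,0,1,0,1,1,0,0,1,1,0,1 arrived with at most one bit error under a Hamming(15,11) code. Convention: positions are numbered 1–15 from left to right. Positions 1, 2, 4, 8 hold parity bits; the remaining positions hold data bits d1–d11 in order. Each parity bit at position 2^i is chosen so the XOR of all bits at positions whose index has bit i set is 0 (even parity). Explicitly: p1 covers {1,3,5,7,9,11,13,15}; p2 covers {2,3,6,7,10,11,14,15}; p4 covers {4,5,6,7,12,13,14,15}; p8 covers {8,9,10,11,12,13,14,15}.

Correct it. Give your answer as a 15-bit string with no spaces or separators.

111001010001101

s1 (pos 1,3,5,7,9,11,13,15): 1⊕1⊕0⊕0⊕1⊕0⊕1⊕1 = 1
s2 (pos 2,3,6,7,10,11,14,15): 1⊕1⊕1⊕0⊕0⊕0⊕0⊕1 = 0
s4 (pos 4,5,6,7,12,13,14,15): 0⊕0⊕1⊕0⊕1⊕1⊕0⊕1 = 0
s8 (pos 8,9,10,11,12,13,14,15): 1⊕1⊕0⊕0⊕1⊕1⊕0⊕1 = 1
Syndrome s8…s1 = 1001 → error at position 9.
Flip position 9: 111001011001101 → 111001010001101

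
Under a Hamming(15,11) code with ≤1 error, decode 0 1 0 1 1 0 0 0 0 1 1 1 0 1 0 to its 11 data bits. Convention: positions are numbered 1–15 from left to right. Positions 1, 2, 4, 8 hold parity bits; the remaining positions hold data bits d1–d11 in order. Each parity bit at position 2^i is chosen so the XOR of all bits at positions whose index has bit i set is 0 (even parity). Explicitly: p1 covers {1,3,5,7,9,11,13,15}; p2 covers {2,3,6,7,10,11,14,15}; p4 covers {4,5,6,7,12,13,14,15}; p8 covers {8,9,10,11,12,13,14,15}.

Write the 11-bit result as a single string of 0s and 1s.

01000111010

s1 (pos 1,3,5,7,9,11,13,15): 0⊕0⊕1⊕0⊕0⊕1⊕0⊕0 = 0
s2 (pos 2,3,6,7,10,11,14,15): 1⊕0⊕0⊕0⊕1⊕1⊕1⊕0 = 0
s4 (pos 4,5,6,7,12,13,14,15): 1⊕1⊕0⊕0⊕1⊕0⊕1⊕0 = 0
s8 (pos 8,9,10,11,12,13,14,15): 0⊕0⊕1⊕1⊕1⊕0⊕1⊕0 = 0
Syndrome s8…s1 = 0000 → no error.
Read data bits from positions 3,5,6,7,9,10,11,12,13,14,15: 01000111010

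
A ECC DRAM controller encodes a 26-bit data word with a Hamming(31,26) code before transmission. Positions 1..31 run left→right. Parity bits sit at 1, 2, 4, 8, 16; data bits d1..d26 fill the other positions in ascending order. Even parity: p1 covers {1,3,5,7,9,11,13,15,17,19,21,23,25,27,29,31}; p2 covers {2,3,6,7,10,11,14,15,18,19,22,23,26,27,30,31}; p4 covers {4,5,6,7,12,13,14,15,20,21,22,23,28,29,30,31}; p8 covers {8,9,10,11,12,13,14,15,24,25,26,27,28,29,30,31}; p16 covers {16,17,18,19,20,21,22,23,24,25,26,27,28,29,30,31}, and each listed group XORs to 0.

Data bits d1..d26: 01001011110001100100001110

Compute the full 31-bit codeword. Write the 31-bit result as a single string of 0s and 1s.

Place data at non-parity positions: p1 p2 0 p4 1 0 0 p8 1 0 1 1 1 1 0 p16 0 0 1 1 0 0 1 0 0 0 0 1 1 1 0
p1 (pos 1,3,5,7,9,11,13,15,17,19,21,23,25,27,29,31): XOR of data positions = 0⊕1⊕0⊕1⊕1⊕1⊕0⊕0⊕1⊕0⊕1⊕0⊕0⊕1⊕0 = 1
p2 (pos 2,3,6,7,10,11,14,15,18,19,22,23,26,27,30,31): XOR of data positions = 0⊕0⊕0⊕0⊕1⊕1⊕0⊕0⊕1⊕0⊕1⊕0⊕0⊕1⊕0 = 1
p4 (pos 4,5,6,7,12,13,14,15,20,21,22,23,28,29,30,31): XOR of data positions = 1⊕0⊕0⊕1⊕1⊕1⊕0⊕1⊕0⊕0⊕1⊕1⊕1⊕1⊕0 = 1
p8 (pos 8,9,10,11,12,13,14,15,24,25,26,27,28,29,30,31): XOR of data positions = 1⊕0⊕1⊕1⊕1⊕1⊕0⊕0⊕0⊕0⊕0⊕1⊕1⊕1⊕0 = 0
p16 (pos 16,17,18,19,20,21,22,23,24,25,26,27,28,29,30,31): XOR of data positions = 0⊕0⊕1⊕1⊕0⊕0⊕1⊕0⊕0⊕0⊕0⊕1⊕1⊕1⊕0 = 0
Codeword: 1101100010111100001100100001110

1101100010111100001100100001110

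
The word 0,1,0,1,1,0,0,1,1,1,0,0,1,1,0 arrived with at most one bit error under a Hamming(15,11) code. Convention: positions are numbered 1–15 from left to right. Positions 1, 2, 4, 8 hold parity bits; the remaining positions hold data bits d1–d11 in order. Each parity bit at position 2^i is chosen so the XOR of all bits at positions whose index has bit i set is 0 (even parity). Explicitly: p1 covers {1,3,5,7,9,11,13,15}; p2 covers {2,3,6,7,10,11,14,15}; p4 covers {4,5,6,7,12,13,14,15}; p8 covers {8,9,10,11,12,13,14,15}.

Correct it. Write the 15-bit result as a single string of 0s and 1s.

s1 (pos 1,3,5,7,9,11,13,15): 0⊕0⊕1⊕0⊕1⊕0⊕1⊕0 = 1
s2 (pos 2,3,6,7,10,11,14,15): 1⊕0⊕0⊕0⊕1⊕0⊕1⊕0 = 1
s4 (pos 4,5,6,7,12,13,14,15): 1⊕1⊕0⊕0⊕0⊕1⊕1⊕0 = 0
s8 (pos 8,9,10,11,12,13,14,15): 1⊕1⊕1⊕0⊕0⊕1⊕1⊕0 = 1
Syndrome s8…s1 = 1011 → error at position 11.
Flip position 11: 010110011100110 → 010110011110110

010110011110110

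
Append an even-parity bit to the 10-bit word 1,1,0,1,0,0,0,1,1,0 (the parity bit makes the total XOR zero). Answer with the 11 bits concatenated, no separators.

XOR of the 10 data bits: 1⊕1⊕0⊕1⊕0⊕0⊕0⊕1⊕1⊕0 = 1
Parity bit = 1 (so all 11 bits XOR to 0).

11010001101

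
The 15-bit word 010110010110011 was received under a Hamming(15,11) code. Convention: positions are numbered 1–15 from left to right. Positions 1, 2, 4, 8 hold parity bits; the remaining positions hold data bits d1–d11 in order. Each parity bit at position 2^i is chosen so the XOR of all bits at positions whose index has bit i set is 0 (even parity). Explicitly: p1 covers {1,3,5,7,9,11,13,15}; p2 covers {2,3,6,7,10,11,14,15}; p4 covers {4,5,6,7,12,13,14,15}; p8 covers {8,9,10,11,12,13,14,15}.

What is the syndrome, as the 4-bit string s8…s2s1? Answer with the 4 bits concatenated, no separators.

s1 (pos 1,3,5,7,9,11,13,15): 0⊕0⊕1⊕0⊕0⊕1⊕0⊕1 = 1
s2 (pos 2,3,6,7,10,11,14,15): 1⊕0⊕0⊕0⊕1⊕1⊕1⊕1 = 1
s4 (pos 4,5,6,7,12,13,14,15): 1⊕1⊕0⊕0⊕0⊕0⊕1⊕1 = 0
s8 (pos 8,9,10,11,12,13,14,15): 1⊕0⊕1⊕1⊕0⊕0⊕1⊕1 = 1
Syndrome s8…s1 = 1011 → error at position 11.

1011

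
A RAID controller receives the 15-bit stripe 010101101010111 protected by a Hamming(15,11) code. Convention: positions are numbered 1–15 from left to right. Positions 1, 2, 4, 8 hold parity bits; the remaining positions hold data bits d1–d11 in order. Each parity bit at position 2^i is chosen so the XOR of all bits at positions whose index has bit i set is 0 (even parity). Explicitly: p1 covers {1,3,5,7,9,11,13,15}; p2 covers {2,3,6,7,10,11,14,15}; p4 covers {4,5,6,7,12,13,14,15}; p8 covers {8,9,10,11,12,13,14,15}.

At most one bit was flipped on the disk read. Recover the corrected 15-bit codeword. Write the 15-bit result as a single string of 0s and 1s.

010101100010111

s1 (pos 1,3,5,7,9,11,13,15): 0⊕0⊕0⊕1⊕1⊕1⊕1⊕1 = 1
s2 (pos 2,3,6,7,10,11,14,15): 1⊕0⊕1⊕1⊕0⊕1⊕1⊕1 = 0
s4 (pos 4,5,6,7,12,13,14,15): 1⊕0⊕1⊕1⊕0⊕1⊕1⊕1 = 0
s8 (pos 8,9,10,11,12,13,14,15): 0⊕1⊕0⊕1⊕0⊕1⊕1⊕1 = 1
Syndrome s8…s1 = 1001 → error at position 9.
Flip position 9: 010101101010111 → 010101100010111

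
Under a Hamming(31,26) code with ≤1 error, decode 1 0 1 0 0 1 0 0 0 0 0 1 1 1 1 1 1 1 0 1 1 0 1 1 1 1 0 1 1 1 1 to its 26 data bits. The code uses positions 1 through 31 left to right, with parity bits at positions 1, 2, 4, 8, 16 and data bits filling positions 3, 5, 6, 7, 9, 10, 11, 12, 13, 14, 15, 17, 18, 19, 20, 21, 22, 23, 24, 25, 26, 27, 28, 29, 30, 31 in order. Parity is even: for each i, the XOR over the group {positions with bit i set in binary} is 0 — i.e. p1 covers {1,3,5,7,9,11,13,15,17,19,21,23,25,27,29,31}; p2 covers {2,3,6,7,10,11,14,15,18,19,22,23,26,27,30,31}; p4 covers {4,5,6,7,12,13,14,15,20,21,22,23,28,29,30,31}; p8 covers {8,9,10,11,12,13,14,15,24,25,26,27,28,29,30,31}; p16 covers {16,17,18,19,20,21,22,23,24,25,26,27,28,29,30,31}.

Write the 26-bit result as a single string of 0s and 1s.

10100001111110110111001111

s1 (pos 1,3,5,7,9,11,13,15,17,19,21,23,25,27,29,31): 1⊕1⊕0⊕0⊕0⊕0⊕1⊕1⊕1⊕0⊕1⊕1⊕1⊕0⊕1⊕1 = 0
s2 (pos 2,3,6,7,10,11,14,15,18,19,22,23,26,27,30,31): 0⊕1⊕1⊕0⊕0⊕0⊕1⊕1⊕1⊕0⊕0⊕1⊕1⊕0⊕1⊕1 = 1
s4 (pos 4,5,6,7,12,13,14,15,20,21,22,23,28,29,30,31): 0⊕0⊕1⊕0⊕1⊕1⊕1⊕1⊕1⊕1⊕0⊕1⊕1⊕1⊕1⊕1 = 0
s8 (pos 8,9,10,11,12,13,14,15,24,25,26,27,28,29,30,31): 0⊕0⊕0⊕0⊕1⊕1⊕1⊕1⊕1⊕1⊕1⊕0⊕1⊕1⊕1⊕1 = 1
s16 (pos 16,17,18,19,20,21,22,23,24,25,26,27,28,29,30,31): 1⊕1⊕1⊕0⊕1⊕1⊕0⊕1⊕1⊕1⊕1⊕0⊕1⊕1⊕1⊕1 = 1
Syndrome s16…s1 = 11010 → error at position 26.
Flip position 26: 1010010000011111110110111101111 → 1010010000011111110110111001111
Read data bits from positions 3,5,6,7,9,10,11,12,13,14,15,17,18,19,20,21,22,23,24,25,26,27,28,29,30,31: 10100001111110110111001111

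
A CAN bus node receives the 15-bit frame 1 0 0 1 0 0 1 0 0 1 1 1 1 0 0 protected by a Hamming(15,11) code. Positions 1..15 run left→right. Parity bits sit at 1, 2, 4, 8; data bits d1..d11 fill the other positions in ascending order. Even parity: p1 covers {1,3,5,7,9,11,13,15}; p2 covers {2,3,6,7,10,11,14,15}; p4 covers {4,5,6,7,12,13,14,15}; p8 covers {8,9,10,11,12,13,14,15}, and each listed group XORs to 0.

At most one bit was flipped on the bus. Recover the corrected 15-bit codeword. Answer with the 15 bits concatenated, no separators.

110100100111100

s1 (pos 1,3,5,7,9,11,13,15): 1⊕0⊕0⊕1⊕0⊕1⊕1⊕0 = 0
s2 (pos 2,3,6,7,10,11,14,15): 0⊕0⊕0⊕1⊕1⊕1⊕0⊕0 = 1
s4 (pos 4,5,6,7,12,13,14,15): 1⊕0⊕0⊕1⊕1⊕1⊕0⊕0 = 0
s8 (pos 8,9,10,11,12,13,14,15): 0⊕0⊕1⊕1⊕1⊕1⊕0⊕0 = 0
Syndrome s8…s1 = 0010 → error at position 2.
Flip position 2: 100100100111100 → 110100100111100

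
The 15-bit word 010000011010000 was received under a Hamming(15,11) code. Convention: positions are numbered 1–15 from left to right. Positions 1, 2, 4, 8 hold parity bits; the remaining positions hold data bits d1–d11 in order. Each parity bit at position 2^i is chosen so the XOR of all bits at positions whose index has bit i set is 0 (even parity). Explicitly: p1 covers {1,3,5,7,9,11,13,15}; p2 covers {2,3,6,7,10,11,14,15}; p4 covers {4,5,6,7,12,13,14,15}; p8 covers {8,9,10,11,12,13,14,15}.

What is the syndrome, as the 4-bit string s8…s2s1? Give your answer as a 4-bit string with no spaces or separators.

1000

s1 (pos 1,3,5,7,9,11,13,15): 0⊕0⊕0⊕0⊕1⊕1⊕0⊕0 = 0
s2 (pos 2,3,6,7,10,11,14,15): 1⊕0⊕0⊕0⊕0⊕1⊕0⊕0 = 0
s4 (pos 4,5,6,7,12,13,14,15): 0⊕0⊕0⊕0⊕0⊕0⊕0⊕0 = 0
s8 (pos 8,9,10,11,12,13,14,15): 1⊕1⊕0⊕1⊕0⊕0⊕0⊕0 = 1
Syndrome s8…s1 = 1000 → error at position 8.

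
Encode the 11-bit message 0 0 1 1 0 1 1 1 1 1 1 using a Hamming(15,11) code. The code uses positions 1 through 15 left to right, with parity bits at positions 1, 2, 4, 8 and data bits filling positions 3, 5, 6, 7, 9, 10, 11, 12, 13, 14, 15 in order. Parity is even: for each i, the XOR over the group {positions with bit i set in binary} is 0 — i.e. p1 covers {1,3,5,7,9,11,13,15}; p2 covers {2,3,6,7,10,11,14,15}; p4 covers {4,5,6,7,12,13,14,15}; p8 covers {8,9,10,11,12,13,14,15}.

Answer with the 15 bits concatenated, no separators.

Place data at non-parity positions: p1 p2 0 p4 0 1 1 p8 0 1 1 1 1 1 1
p1 (pos 1,3,5,7,9,11,13,15): XOR of data positions = 0⊕0⊕1⊕0⊕1⊕1⊕1 = 0
p2 (pos 2,3,6,7,10,11,14,15): XOR of data positions = 0⊕1⊕1⊕1⊕1⊕1⊕1 = 0
p4 (pos 4,5,6,7,12,13,14,15): XOR of data positions = 0⊕1⊕1⊕1⊕1⊕1⊕1 = 0
p8 (pos 8,9,10,11,12,13,14,15): XOR of data positions = 0⊕1⊕1⊕1⊕1⊕1⊕1 = 0
Codeword: 000001100111111

000001100111111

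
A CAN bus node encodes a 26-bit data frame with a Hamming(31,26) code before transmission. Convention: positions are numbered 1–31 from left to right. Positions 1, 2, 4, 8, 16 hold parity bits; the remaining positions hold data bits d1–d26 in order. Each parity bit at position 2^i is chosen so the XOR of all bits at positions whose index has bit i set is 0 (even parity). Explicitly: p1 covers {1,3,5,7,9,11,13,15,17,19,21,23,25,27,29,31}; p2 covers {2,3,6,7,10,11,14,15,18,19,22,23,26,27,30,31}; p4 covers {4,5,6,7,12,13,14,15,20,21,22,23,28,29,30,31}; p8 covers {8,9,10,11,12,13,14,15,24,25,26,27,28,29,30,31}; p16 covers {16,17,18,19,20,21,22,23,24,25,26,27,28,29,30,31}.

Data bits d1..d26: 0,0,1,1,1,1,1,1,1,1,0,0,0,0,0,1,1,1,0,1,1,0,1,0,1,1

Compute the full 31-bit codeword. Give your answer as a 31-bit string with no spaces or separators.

0001011111111100000011101101011

Place data at non-parity positions: p1 p2 0 p4 0 1 1 p8 1 1 1 1 1 1 0 p16 0 0 0 0 1 1 1 0 1 1 0 1 0 1 1
p1 (pos 1,3,5,7,9,11,13,15,17,19,21,23,25,27,29,31): XOR of data positions = 0⊕0⊕1⊕1⊕1⊕1⊕0⊕0⊕0⊕1⊕1⊕1⊕0⊕0⊕1 = 0
p2 (pos 2,3,6,7,10,11,14,15,18,19,22,23,26,27,30,31): XOR of data positions = 0⊕1⊕1⊕1⊕1⊕1⊕0⊕0⊕0⊕1⊕1⊕1⊕0⊕1⊕1 = 0
p4 (pos 4,5,6,7,12,13,14,15,20,21,22,23,28,29,30,31): XOR of data positions = 0⊕1⊕1⊕1⊕1⊕1⊕0⊕0⊕1⊕1⊕1⊕1⊕0⊕1⊕1 = 1
p8 (pos 8,9,10,11,12,13,14,15,24,25,26,27,28,29,30,31): XOR of data positions = 1⊕1⊕1⊕1⊕1⊕1⊕0⊕0⊕1⊕1⊕0⊕1⊕0⊕1⊕1 = 1
p16 (pos 16,17,18,19,20,21,22,23,24,25,26,27,28,29,30,31): XOR of data positions = 0⊕0⊕0⊕0⊕1⊕1⊕1⊕0⊕1⊕1⊕0⊕1⊕0⊕1⊕1 = 0
Codeword: 0001011111111100000011101101011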